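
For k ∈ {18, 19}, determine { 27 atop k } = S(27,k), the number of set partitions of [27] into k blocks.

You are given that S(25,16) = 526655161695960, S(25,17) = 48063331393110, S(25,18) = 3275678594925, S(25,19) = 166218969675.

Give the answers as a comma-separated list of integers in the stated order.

@26  (26,17):48063331393110·17+526655161695960→1343731795378830, (26,18):3275678594925·18+48063331393110→107025546101760, (26,19):166218969675·19+3275678594925→6433839018750
@27  (27,18):107025546101760·18+1343731795378830→3270191625210510, (27,19):6433839018750·19+107025546101760→229268487458010
Read S(27,18) = 3270191625210510, S(27,19) = 229268487458010.

3270191625210510, 229268487458010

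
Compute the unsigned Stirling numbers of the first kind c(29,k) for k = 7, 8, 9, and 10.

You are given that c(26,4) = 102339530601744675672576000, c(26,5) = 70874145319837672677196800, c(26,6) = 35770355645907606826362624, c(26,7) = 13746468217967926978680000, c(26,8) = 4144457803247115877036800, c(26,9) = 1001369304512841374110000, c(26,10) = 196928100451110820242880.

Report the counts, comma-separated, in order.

354237722035840197377888292864, 114481515057741551880042390144, 29891934088703915048808047424, 6409259592413089839517170080

i=27: T(27,5)=102339530601744675672576000+26·70874145319837672677196800=1945067308917524165279692800 | T(27,6)=70874145319837672677196800+26·35770355645907606826362624=1000903392113435450162625024 | T(27,7)=35770355645907606826362624+26·13746468217967926978680000=393178529313073708272042624 | T(27,8)=13746468217967926978680000+26·4144457803247115877036800=121502371102392939781636800 | T(27,9)=4144457803247115877036800+26·1001369304512841374110000=30180059720580991603896800 | T(27,10)=1001369304512841374110000+26·196928100451110820242880=6121499916241722700424880
i=28: T(28,6)=1945067308917524165279692800+27·1000903392113435450162625024=28969458895980281319670568448 | T(28,7)=1000903392113435450162625024+27·393178529313073708272042624=11616723683566425573507775872 | T(28,8)=393178529313073708272042624+27·121502371102392939781636800=3673742549077683082376236224 | T(28,9)=121502371102392939781636800+27·30180059720580991603896800=936363983558079713086850400 | T(28,10)=30180059720580991603896800+27·6121499916241722700424880=195460557459107504515368560
i=29: T(29,7)=28969458895980281319670568448+28·11616723683566425573507775872=354237722035840197377888292864 | T(29,8)=11616723683566425573507775872+28·3673742549077683082376236224=114481515057741551880042390144 | T(29,9)=3673742549077683082376236224+28·936363983558079713086850400=29891934088703915048808047424 | T(29,10)=936363983558079713086850400+28·195460557459107504515368560=6409259592413089839517170080
Read c(29,7) = 354237722035840197377888292864, c(29,8) = 114481515057741551880042390144, c(29,9) = 29891934088703915048808047424, c(29,10) = 6409259592413089839517170080.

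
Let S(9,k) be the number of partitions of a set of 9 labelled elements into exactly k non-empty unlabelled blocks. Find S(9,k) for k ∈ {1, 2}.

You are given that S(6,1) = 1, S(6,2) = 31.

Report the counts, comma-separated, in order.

1, 255

i=7: T(7,1)=0+1·1=1 | T(7,2)=1+2·31=63
i=8: T(8,1)=0+1·1=1 | T(8,2)=1+2·63=127
i=9: T(9,1)=0+1·1=1 | T(9,2)=1+2·127=255
Read S(9,1) = 1, S(9,2) = 255.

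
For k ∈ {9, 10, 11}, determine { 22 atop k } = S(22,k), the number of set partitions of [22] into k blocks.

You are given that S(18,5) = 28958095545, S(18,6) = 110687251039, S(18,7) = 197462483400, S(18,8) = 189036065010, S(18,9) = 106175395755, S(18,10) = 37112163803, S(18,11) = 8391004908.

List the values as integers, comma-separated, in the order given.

r19: T_19,6=6×110687251039+28958095545=693081601779; T_19,7=7×197462483400+110687251039=1492924634839; T_19,8=8×189036065010+197462483400=1709751003480; T_19,9=9×106175395755+189036065010=1144614626805; T_19,10=10×37112163803+106175395755=477297033785; T_19,11=11×8391004908+37112163803=129413217791
r20: T_20,7=7×1492924634839+693081601779=11143554045652; T_20,8=8×1709751003480+1492924634839=15170932662679; T_20,9=9×1144614626805+1709751003480=12011282644725; T_20,10=10×477297033785+1144614626805=5917584964655; T_20,11=11×129413217791+477297033785=1900842429486
r21: T_21,8=8×15170932662679+11143554045652=132511015347084; T_21,9=9×12011282644725+15170932662679=123272476465204; T_21,10=10×5917584964655+12011282644725=71187132291275; T_21,11=11×1900842429486+5917584964655=26826851689001
r22: T_22,9=9×123272476465204+132511015347084=1241963303533920; T_22,10=10×71187132291275+123272476465204=835143799377954; T_22,11=11×26826851689001+71187132291275=366282500870286
Read S(22,9) = 1241963303533920, S(22,10) = 835143799377954, S(22,11) = 366282500870286.

1241963303533920, 835143799377954, 366282500870286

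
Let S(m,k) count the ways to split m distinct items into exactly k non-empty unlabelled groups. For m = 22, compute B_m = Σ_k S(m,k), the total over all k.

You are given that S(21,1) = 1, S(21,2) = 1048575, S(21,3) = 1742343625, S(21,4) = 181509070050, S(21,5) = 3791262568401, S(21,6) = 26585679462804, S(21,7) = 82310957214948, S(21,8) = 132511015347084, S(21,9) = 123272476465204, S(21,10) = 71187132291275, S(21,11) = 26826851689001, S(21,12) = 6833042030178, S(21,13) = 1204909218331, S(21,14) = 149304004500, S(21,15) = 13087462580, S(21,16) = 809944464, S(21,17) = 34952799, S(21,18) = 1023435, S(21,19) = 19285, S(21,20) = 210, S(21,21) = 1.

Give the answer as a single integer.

r22: T_22,1=1×1+0=1; T_22,2=2×1048575+1=2097151; T_22,3=3×1742343625+1048575=5228079450; T_22,4=4×181509070050+1742343625=727778623825; T_22,5=5×3791262568401+181509070050=19137821912055; T_22,6=6×26585679462804+3791262568401=163305339345225; T_22,7=7×82310957214948+26585679462804=602762379967440; T_22,8=8×132511015347084+82310957214948=1142399079991620; T_22,9=9×123272476465204+132511015347084=1241963303533920; T_22,10=10×71187132291275+123272476465204=835143799377954; T_22,11=11×26826851689001+71187132291275=366282500870286; T_22,12=12×6833042030178+26826851689001=108823356051137; T_22,13=13×1204909218331+6833042030178=22496861868481; T_22,14=14×149304004500+1204909218331=3295165281331; T_22,15=15×13087462580+149304004500=345615943200; T_22,16=16×809944464+13087462580=26046574004; T_22,17=17×34952799+809944464=1404142047; T_22,18=18×1023435+34952799=53374629; T_22,19=19×19285+1023435=1389850; T_22,20=20×210+19285=23485; T_22,21=21×1+210=231; T_22,22=22×0+1=1
B_22 = ΣS(22,k) = 1+2097151+5228079450+727778623825+19137821912055+163305339345225+602762379967440+1142399079991620+1241963303533920+835143799377954+366282500870286+108823356051137+22496861868481+3295165281331+345615943200+26046574004+1404142047+53374629+1389850+23485+231+1 = 4506715738447323

4506715738447323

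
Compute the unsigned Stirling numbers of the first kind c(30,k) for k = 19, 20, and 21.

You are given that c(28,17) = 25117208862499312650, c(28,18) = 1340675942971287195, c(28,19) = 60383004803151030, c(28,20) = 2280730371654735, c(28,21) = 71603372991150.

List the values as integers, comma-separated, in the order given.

@29  (29,18):1340675942971287195·28+25117208862499312650→62656135265695354110, (29,19):60383004803151030·28+1340675942971287195→3031400077459516035, (29,20):2280730371654735·28+60383004803151030→124243455209483610, (29,21):71603372991150·28+2280730371654735→4285624815406935
@30  (30,19):3031400077459516035·29+62656135265695354110→150566737512021319125, (30,20):124243455209483610·29+3031400077459516035→6634460278534540725, (30,21):4285624815406935·29+124243455209483610→248526574856284725
Read c(30,19) = 150566737512021319125, c(30,20) = 6634460278534540725, c(30,21) = 248526574856284725.

150566737512021319125, 6634460278534540725, 248526574856284725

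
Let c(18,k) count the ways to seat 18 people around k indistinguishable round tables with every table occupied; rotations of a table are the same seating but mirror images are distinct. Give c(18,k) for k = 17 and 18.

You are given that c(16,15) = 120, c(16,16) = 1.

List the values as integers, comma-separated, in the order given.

@17  (17,16):1·16+120→136, (17,17):0·16+1→1
@18  (18,17):1·17+136→153, (18,18):0·17+1→1
Read c(18,17) = 153, c(18,18) = 1.

153, 1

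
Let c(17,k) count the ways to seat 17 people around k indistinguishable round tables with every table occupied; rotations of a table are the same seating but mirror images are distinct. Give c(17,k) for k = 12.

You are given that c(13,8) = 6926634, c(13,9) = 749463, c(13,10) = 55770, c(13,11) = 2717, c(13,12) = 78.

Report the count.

row 14: T[14][9]=13·749463+6926634=16669653  T[14][10]=13·55770+749463=1474473  T[14][11]=13·2717+55770=91091  T[14][12]=13·78+2717=3731
row 15: T[15][10]=14·1474473+16669653=37312275  T[15][11]=14·91091+1474473=2749747  T[15][12]=14·3731+91091=143325
row 16: T[16][11]=15·2749747+37312275=78558480  T[16][12]=15·143325+2749747=4899622
row 17: T[17][12]=16·4899622+78558480=156952432
Read c(17,12) = 156952432.

156952432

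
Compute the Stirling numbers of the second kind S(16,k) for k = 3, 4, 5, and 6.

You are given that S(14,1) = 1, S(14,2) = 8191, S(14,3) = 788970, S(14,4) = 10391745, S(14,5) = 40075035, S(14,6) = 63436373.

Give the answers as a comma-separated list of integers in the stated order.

@15  (15,2):8191·2+1→16383, (15,3):788970·3+8191→2375101, (15,4):10391745·4+788970→42355950, (15,5):40075035·5+10391745→210766920, (15,6):63436373·6+40075035→420693273
@16  (16,3):2375101·3+16383→7141686, (16,4):42355950·4+2375101→171798901, (16,5):210766920·5+42355950→1096190550, (16,6):420693273·6+210766920→2734926558
Read S(16,3) = 7141686, S(16,4) = 171798901, S(16,5) = 1096190550, S(16,6) = 2734926558.

7141686, 171798901, 1096190550, 2734926558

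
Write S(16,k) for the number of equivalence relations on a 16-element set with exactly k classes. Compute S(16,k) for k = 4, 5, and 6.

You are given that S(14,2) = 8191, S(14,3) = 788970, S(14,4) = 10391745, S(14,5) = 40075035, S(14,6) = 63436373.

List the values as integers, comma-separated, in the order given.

r15: T_15,3=3×788970+8191=2375101; T_15,4=4×10391745+788970=42355950; T_15,5=5×40075035+10391745=210766920; T_15,6=6×63436373+40075035=420693273
r16: T_16,4=4×42355950+2375101=171798901; T_16,5=5×210766920+42355950=1096190550; T_16,6=6×420693273+210766920=2734926558
Read S(16,4) = 171798901, S(16,5) = 1096190550, S(16,6) = 2734926558.

171798901, 1096190550, 2734926558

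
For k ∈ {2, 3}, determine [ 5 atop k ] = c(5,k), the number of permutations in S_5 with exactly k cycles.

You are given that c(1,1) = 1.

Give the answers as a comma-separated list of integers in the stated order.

50, 35

[2] T[2,1]:1*1+0=1 · T[2,2]:1*0+1=1
[3] T[3,1]:2*1+0=2 · T[3,2]:2*1+1=3 · T[3,3]:2*0+1=1
[4] T[4,1]:3*2+0=6 · T[4,2]:3*3+2=11 · T[4,3]:3*1+3=6
[5] T[5,2]:4*11+6=50 · T[5,3]:4*6+11=35
Read c(5,2) = 50, c(5,3) = 35.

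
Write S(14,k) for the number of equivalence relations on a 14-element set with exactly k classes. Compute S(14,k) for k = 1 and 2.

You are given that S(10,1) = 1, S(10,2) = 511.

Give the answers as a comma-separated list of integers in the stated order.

r11: T_11,1=1×1+0=1; T_11,2=2×511+1=1023
r12: T_12,1=1×1+0=1; T_12,2=2×1023+1=2047
r13: T_13,1=1×1+0=1; T_13,2=2×2047+1=4095
r14: T_14,1=1×1+0=1; T_14,2=2×4095+1=8191
Read S(14,1) = 1, S(14,2) = 8191.

1, 8191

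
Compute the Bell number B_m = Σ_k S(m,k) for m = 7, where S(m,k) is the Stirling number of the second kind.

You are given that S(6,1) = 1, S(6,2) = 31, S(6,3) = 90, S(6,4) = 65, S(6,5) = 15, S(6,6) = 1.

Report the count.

r7: T_7,1=1×1+0=1; T_7,2=2×31+1=63; T_7,3=3×90+31=301; T_7,4=4×65+90=350; T_7,5=5×15+65=140; T_7,6=6×1+15=21; T_7,7=7×0+1=1
B_7 = ΣS(7,k) = 1+63+301+350+140+21+1 = 877

877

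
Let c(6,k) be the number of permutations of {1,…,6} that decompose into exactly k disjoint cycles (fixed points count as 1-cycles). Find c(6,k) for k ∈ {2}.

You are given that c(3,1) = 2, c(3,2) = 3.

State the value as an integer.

row 4: T[4][1]=3·2+0=6  T[4][2]=3·3+2=11
row 5: T[5][1]=4·6+0=24  T[5][2]=4·11+6=50
row 6: T[6][2]=5·50+24=274
Read c(6,2) = 274.

274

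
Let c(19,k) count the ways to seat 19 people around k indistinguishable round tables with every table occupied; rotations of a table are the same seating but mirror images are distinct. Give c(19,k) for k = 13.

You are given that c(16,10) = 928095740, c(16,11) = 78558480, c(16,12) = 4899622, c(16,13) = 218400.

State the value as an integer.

10246937272

[17] T[17,11]:16*78558480+928095740=2185031420 · T[17,12]:16*4899622+78558480=156952432 · T[17,13]:16*218400+4899622=8394022
[18] T[18,12]:17*156952432+2185031420=4853222764 · T[18,13]:17*8394022+156952432=299650806
[19] T[19,13]:18*299650806+4853222764=10246937272
Read c(19,13) = 10246937272.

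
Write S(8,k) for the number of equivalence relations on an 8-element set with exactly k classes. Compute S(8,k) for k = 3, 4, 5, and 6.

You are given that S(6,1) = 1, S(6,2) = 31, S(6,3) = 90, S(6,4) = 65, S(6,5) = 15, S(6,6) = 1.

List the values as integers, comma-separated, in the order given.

row 7: T[7][2]=2·31+1=63  T[7][3]=3·90+31=301  T[7][4]=4·65+90=350  T[7][5]=5·15+65=140  T[7][6]=6·1+15=21
row 8: T[8][3]=3·301+63=966  T[8][4]=4·350+301=1701  T[8][5]=5·140+350=1050  T[8][6]=6·21+140=266
Read S(8,3) = 966, S(8,4) = 1701, S(8,5) = 1050, S(8,6) = 266.

966, 1701, 1050, 266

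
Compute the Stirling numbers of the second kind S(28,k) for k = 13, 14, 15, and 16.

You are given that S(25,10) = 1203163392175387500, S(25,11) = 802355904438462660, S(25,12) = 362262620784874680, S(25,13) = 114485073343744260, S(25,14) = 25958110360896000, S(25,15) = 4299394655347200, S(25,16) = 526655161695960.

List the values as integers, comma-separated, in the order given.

row 26: T[26][11]=11·802355904438462660+1203163392175387500=10029078340998476760  T[26][12]=12·362262620784874680+802355904438462660=5149507353856958820  T[26][13]=13·114485073343744260+362262620784874680=1850568574253550060  T[26][14]=14·25958110360896000+114485073343744260=477898618396288260  T[26][15]=15·4299394655347200+25958110360896000=90449030191104000  T[26][16]=16·526655161695960+4299394655347200=12725877242482560
row 27: T[27][12]=12·5149507353856958820+10029078340998476760=71823166587281982600  T[27][13]=13·1850568574253550060+5149507353856958820=29206898819153109600  T[27][14]=14·477898618396288260+1850568574253550060=8541149231801585700  T[27][15]=15·90449030191104000+477898618396288260=1834634071262848260  T[27][16]=16·12725877242482560+90449030191104000=294063066070824960
row 28: T[28][13]=13·29206898819153109600+71823166587281982600=451512851236272407400  T[28][14]=14·8541149231801585700+29206898819153109600=148782988064375309400  T[28][15]=15·1834634071262848260+8541149231801585700=36060660300744309600  T[28][16]=16·294063066070824960+1834634071262848260=6539643128396047620
Read S(28,13) = 451512851236272407400, S(28,14) = 148782988064375309400, S(28,15) = 36060660300744309600, S(28,16) = 6539643128396047620.

451512851236272407400, 148782988064375309400, 36060660300744309600, 6539643128396047620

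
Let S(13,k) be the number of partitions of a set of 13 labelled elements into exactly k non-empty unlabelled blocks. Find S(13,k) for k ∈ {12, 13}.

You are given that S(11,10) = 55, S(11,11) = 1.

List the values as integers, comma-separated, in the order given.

[12] T[12,11]:11*1+55=66 · T[12,12]:12*0+1=1
[13] T[13,12]:12*1+66=78 · T[13,13]:13*0+1=1
Read S(13,12) = 78, S(13,13) = 1.

78, 1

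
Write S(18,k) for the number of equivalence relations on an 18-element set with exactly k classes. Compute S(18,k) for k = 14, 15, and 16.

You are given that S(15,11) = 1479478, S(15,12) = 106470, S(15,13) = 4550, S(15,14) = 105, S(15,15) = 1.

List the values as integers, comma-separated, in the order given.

[16] T[16,12]:12*106470+1479478=2757118 · T[16,13]:13*4550+106470=165620 · T[16,14]:14*105+4550=6020 · T[16,15]:15*1+105=120 · T[16,16]:16*0+1=1
[17] T[17,13]:13*165620+2757118=4910178 · T[17,14]:14*6020+165620=249900 · T[17,15]:15*120+6020=7820 · T[17,16]:16*1+120=136
[18] T[18,14]:14*249900+4910178=8408778 · T[18,15]:15*7820+249900=367200 · T[18,16]:16*136+7820=9996
Read S(18,14) = 8408778, S(18,15) = 367200, S(18,16) = 9996.

8408778, 367200, 9996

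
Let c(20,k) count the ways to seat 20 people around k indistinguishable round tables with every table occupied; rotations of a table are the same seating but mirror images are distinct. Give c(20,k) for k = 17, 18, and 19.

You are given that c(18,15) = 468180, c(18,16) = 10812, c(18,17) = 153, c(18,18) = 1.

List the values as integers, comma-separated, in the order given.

i=19: T(19,16)=468180+18·10812=662796 | T(19,17)=10812+18·153=13566 | T(19,18)=153+18·1=171 | T(19,19)=1+18·0=1
i=20: T(20,17)=662796+19·13566=920550 | T(20,18)=13566+19·171=16815 | T(20,19)=171+19·1=190
Read c(20,17) = 920550, c(20,18) = 16815, c(20,19) = 190.

920550, 16815, 190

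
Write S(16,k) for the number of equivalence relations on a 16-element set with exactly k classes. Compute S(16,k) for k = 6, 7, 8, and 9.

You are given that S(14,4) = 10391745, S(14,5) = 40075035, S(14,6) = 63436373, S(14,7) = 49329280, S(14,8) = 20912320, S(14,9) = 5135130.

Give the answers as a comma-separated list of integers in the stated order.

@15  (15,5):40075035·5+10391745→210766920, (15,6):63436373·6+40075035→420693273, (15,7):49329280·7+63436373→408741333, (15,8):20912320·8+49329280→216627840, (15,9):5135130·9+20912320→67128490
@16  (16,6):420693273·6+210766920→2734926558, (16,7):408741333·7+420693273→3281882604, (16,8):216627840·8+408741333→2141764053, (16,9):67128490·9+216627840→820784250
Read S(16,6) = 2734926558, S(16,7) = 3281882604, S(16,8) = 2141764053, S(16,9) = 820784250.

2734926558, 3281882604, 2141764053, 820784250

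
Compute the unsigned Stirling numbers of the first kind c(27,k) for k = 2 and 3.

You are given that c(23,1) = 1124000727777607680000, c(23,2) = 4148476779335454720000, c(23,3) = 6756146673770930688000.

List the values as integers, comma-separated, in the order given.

row 24: T[24][1]=23·1124000727777607680000+0=25852016738884976640000  T[24][2]=23·4148476779335454720000+1124000727777607680000=96538966652493066240000  T[24][3]=23·6756146673770930688000+4148476779335454720000=159539850276066860544000
row 25: T[25][1]=24·25852016738884976640000+0=620448401733239439360000  T[25][2]=24·96538966652493066240000+25852016738884976640000=2342787216398718566400000  T[25][3]=24·159539850276066860544000+96538966652493066240000=3925495373278097719296000
row 26: T[26][1]=25·620448401733239439360000+0=15511210043330985984000000  T[26][2]=25·2342787216398718566400000+620448401733239439360000=59190128811701203599360000  T[26][3]=25·3925495373278097719296000+2342787216398718566400000=100480171548351161548800000
row 27: T[27][2]=26·59190128811701203599360000+15511210043330985984000000=1554454559147562279567360000  T[27][3]=26·100480171548351161548800000+59190128811701203599360000=2671674589068831403868160000
Read c(27,2) = 1554454559147562279567360000, c(27,3) = 2671674589068831403868160000.

1554454559147562279567360000, 2671674589068831403868160000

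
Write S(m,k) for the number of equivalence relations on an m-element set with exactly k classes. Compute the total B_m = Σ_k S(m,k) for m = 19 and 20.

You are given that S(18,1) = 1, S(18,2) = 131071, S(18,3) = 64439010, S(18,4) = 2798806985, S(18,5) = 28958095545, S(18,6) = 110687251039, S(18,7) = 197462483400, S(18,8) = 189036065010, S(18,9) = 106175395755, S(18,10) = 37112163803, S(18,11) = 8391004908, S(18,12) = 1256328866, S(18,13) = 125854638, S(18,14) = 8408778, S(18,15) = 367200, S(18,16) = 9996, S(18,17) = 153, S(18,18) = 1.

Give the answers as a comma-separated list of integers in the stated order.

row 19: T[19][1]=1·1+0=1  T[19][2]=2·131071+1=262143  T[19][3]=3·64439010+131071=193448101  T[19][4]=4·2798806985+64439010=11259666950  T[19][5]=5·28958095545+2798806985=147589284710  T[19][6]=6·110687251039+28958095545=693081601779  T[19][7]=7·197462483400+110687251039=1492924634839  T[19][8]=8·189036065010+197462483400=1709751003480  T[19][9]=9·106175395755+189036065010=1144614626805  T[19][10]=10·37112163803+106175395755=477297033785  T[19][11]=11·8391004908+37112163803=129413217791  T[19][12]=12·1256328866+8391004908=23466951300  T[19][13]=13·125854638+1256328866=2892439160  T[19][14]=14·8408778+125854638=243577530  T[19][15]=15·367200+8408778=13916778  T[19][16]=16·9996+367200=527136  T[19][17]=17·153+9996=12597  T[19][18]=18·1+153=171  T[19][19]=19·0+1=1
row 20: T[20][1]=1·1+0=1  T[20][2]=2·262143+1=524287  T[20][3]=3·193448101+262143=580606446  T[20][4]=4·11259666950+193448101=45232115901  T[20][5]=5·147589284710+11259666950=749206090500  T[20][6]=6·693081601779+147589284710=4306078895384  T[20][7]=7·1492924634839+693081601779=11143554045652  T[20][8]=8·1709751003480+1492924634839=15170932662679  T[20][9]=9·1144614626805+1709751003480=12011282644725  T[20][10]=10·477297033785+1144614626805=5917584964655  T[20][11]=11·129413217791+477297033785=1900842429486  T[20][12]=12·23466951300+129413217791=411016633391  T[20][13]=13·2892439160+23466951300=61068660380  T[20][14]=14·243577530+2892439160=6302524580  T[20][15]=15·13916778+243577530=452329200  T[20][16]=16·527136+13916778=22350954  T[20][17]=17·12597+527136=741285  T[20][18]=18·171+12597=15675  T[20][19]=19·1+171=190  T[20][20]=20·0+1=1
B_19 = ΣS(19,k) = 1+262143+193448101+11259666950+147589284710+693081601779+1492924634839+1709751003480+1144614626805+477297033785+129413217791+23466951300+2892439160+243577530+13916778+527136+12597+171+1 = 5832742205057
B_20 = ΣS(20,k) = 1+524287+580606446+45232115901+749206090500+4306078895384+11143554045652+15170932662679+12011282644725+5917584964655+1900842429486+411016633391+61068660380+6302524580+452329200+22350954+741285+15675+190+1 = 51724158235372

5832742205057, 51724158235372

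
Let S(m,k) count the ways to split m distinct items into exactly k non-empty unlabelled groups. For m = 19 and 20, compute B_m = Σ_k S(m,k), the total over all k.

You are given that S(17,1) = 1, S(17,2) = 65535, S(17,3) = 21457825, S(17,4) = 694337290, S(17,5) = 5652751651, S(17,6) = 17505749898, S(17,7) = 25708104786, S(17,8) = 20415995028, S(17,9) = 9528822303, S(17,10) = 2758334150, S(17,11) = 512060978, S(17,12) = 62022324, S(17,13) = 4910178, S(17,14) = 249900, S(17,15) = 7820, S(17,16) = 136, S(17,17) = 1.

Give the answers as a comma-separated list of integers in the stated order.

5832742205057, 51724158235372

[18] T[18,1]:1*1+0=1 · T[18,2]:2*65535+1=131071 · T[18,3]:3*21457825+65535=64439010 · T[18,4]:4*694337290+21457825=2798806985 · T[18,5]:5*5652751651+694337290=28958095545 · T[18,6]:6*17505749898+5652751651=110687251039 · T[18,7]:7*25708104786+17505749898=197462483400 · T[18,8]:8*20415995028+25708104786=189036065010 · T[18,9]:9*9528822303+20415995028=106175395755 · T[18,10]:10*2758334150+9528822303=37112163803 · T[18,11]:11*512060978+2758334150=8391004908 · T[18,12]:12*62022324+512060978=1256328866 · T[18,13]:13*4910178+62022324=125854638 · T[18,14]:14*249900+4910178=8408778 · T[18,15]:15*7820+249900=367200 · T[18,16]:16*136+7820=9996 · T[18,17]:17*1+136=153 · T[18,18]:18*0+1=1
[19] T[19,1]:1*1+0=1 · T[19,2]:2*131071+1=262143 · T[19,3]:3*64439010+131071=193448101 · T[19,4]:4*2798806985+64439010=11259666950 · T[19,5]:5*28958095545+2798806985=147589284710 · T[19,6]:6*110687251039+28958095545=693081601779 · T[19,7]:7*197462483400+110687251039=1492924634839 · T[19,8]:8*189036065010+197462483400=1709751003480 · T[19,9]:9*106175395755+189036065010=1144614626805 · T[19,10]:10*37112163803+106175395755=477297033785 · T[19,11]:11*8391004908+37112163803=129413217791 · T[19,12]:12*1256328866+8391004908=23466951300 · T[19,13]:13*125854638+1256328866=2892439160 · T[19,14]:14*8408778+125854638=243577530 · T[19,15]:15*367200+8408778=13916778 · T[19,16]:16*9996+367200=527136 · T[19,17]:17*153+9996=12597 · T[19,18]:18*1+153=171 · T[19,19]:19*0+1=1
[20] T[20,1]:1*1+0=1 · T[20,2]:2*262143+1=524287 · T[20,3]:3*193448101+262143=580606446 · T[20,4]:4*11259666950+193448101=45232115901 · T[20,5]:5*147589284710+11259666950=749206090500 · T[20,6]:6*693081601779+147589284710=4306078895384 · T[20,7]:7*1492924634839+693081601779=11143554045652 · T[20,8]:8*1709751003480+1492924634839=15170932662679 · T[20,9]:9*1144614626805+1709751003480=12011282644725 · T[20,10]:10*477297033785+1144614626805=5917584964655 · T[20,11]:11*129413217791+477297033785=1900842429486 · T[20,12]:12*23466951300+129413217791=411016633391 · T[20,13]:13*2892439160+23466951300=61068660380 · T[20,14]:14*243577530+2892439160=6302524580 · T[20,15]:15*13916778+243577530=452329200 · T[20,16]:16*527136+13916778=22350954 · T[20,17]:17*12597+527136=741285 · T[20,18]:18*171+12597=15675 · T[20,19]:19*1+171=190 · T[20,20]:20*0+1=1
B_19 = ΣS(19,k) = 1+262143+193448101+11259666950+147589284710+693081601779+1492924634839+1709751003480+1144614626805+477297033785+129413217791+23466951300+2892439160+243577530+13916778+527136+12597+171+1 = 5832742205057
B_20 = ΣS(20,k) = 1+524287+580606446+45232115901+749206090500+4306078895384+11143554045652+15170932662679+12011282644725+5917584964655+1900842429486+411016633391+61068660380+6302524580+452329200+22350954+741285+15675+190+1 = 51724158235372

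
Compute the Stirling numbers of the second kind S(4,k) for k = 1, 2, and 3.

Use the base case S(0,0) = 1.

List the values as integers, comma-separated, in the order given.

1, 7, 6

[1] T[1,1]:1*0+1=1
[2] T[2,1]:1*1+0=1 · T[2,2]:2*0+1=1
[3] T[3,1]:1*1+0=1 · T[3,2]:2*1+1=3 · T[3,3]:3*0+1=1
[4] T[4,1]:1*1+0=1 · T[4,2]:2*3+1=7 · T[4,3]:3*1+3=6
Read S(4,1) = 1, S(4,2) = 7, S(4,3) = 6.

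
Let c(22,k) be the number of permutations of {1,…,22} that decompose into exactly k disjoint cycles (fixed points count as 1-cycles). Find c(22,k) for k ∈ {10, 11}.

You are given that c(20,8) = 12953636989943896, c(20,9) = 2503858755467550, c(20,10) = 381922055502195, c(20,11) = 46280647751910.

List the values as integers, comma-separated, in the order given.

i=21: T(21,9)=12953636989943896+20·2503858755467550=63030812099294896 | T(21,10)=2503858755467550+20·381922055502195=10142299865511450 | T(21,11)=381922055502195+20·46280647751910=1307535010540395
i=22: T(22,10)=63030812099294896+21·10142299865511450=276019109275035346 | T(22,11)=10142299865511450+21·1307535010540395=37600535086859745
Read c(22,10) = 276019109275035346, c(22,11) = 37600535086859745.

276019109275035346, 37600535086859745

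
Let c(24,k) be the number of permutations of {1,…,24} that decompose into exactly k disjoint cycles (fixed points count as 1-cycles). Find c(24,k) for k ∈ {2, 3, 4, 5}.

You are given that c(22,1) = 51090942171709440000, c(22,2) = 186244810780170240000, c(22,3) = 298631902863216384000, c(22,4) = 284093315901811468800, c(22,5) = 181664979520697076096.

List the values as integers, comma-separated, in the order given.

r23: T_23,1=22×51090942171709440000+0=1124000727777607680000; T_23,2=22×186244810780170240000+51090942171709440000=4148476779335454720000; T_23,3=22×298631902863216384000+186244810780170240000=6756146673770930688000; T_23,4=22×284093315901811468800+298631902863216384000=6548684852703068697600; T_23,5=22×181664979520697076096+284093315901811468800=4280722865357147142912
r24: T_24,2=23×4148476779335454720000+1124000727777607680000=96538966652493066240000; T_24,3=23×6756146673770930688000+4148476779335454720000=159539850276066860544000; T_24,4=23×6548684852703068697600+6756146673770930688000=157375898285941510732800; T_24,5=23×4280722865357147142912+6548684852703068697600=105005310755917452984576
Read c(24,2) = 96538966652493066240000, c(24,3) = 159539850276066860544000, c(24,4) = 157375898285941510732800, c(24,5) = 105005310755917452984576.

96538966652493066240000, 159539850276066860544000, 157375898285941510732800, 105005310755917452984576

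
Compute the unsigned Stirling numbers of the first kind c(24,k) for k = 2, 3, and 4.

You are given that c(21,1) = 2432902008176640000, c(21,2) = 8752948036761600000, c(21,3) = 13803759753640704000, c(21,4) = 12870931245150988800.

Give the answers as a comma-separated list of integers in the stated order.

row 22: T[22][1]=21·2432902008176640000+0=51090942171709440000  T[22][2]=21·8752948036761600000+2432902008176640000=186244810780170240000  T[22][3]=21·13803759753640704000+8752948036761600000=298631902863216384000  T[22][4]=21·12870931245150988800+13803759753640704000=284093315901811468800
row 23: T[23][1]=22·51090942171709440000+0=1124000727777607680000  T[23][2]=22·186244810780170240000+51090942171709440000=4148476779335454720000  T[23][3]=22·298631902863216384000+186244810780170240000=6756146673770930688000  T[23][4]=22·284093315901811468800+298631902863216384000=6548684852703068697600
row 24: T[24][2]=23·4148476779335454720000+1124000727777607680000=96538966652493066240000  T[24][3]=23·6756146673770930688000+4148476779335454720000=159539850276066860544000  T[24][4]=23·6548684852703068697600+6756146673770930688000=157375898285941510732800
Read c(24,2) = 96538966652493066240000, c(24,3) = 159539850276066860544000, c(24,4) = 157375898285941510732800.

96538966652493066240000, 159539850276066860544000, 157375898285941510732800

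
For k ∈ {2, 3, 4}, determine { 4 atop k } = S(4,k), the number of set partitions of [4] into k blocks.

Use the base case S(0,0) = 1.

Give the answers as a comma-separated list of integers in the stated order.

r1: T_1,1=1×0+1=1
r2: T_2,1=1×1+0=1; T_2,2=2×0+1=1
r3: T_3,1=1×1+0=1; T_3,2=2×1+1=3; T_3,3=3×0+1=1
r4: T_4,2=2×3+1=7; T_4,3=3×1+3=6; T_4,4=4×0+1=1
Read S(4,2) = 7, S(4,3) = 6, S(4,4) = 1.

7, 6, 1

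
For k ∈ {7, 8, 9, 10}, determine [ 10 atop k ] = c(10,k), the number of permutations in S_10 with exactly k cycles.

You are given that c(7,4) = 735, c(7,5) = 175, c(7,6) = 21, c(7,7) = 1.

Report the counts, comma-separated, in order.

9450, 870, 45, 1

r8: T_8,5=7×175+735=1960; T_8,6=7×21+175=322; T_8,7=7×1+21=28; T_8,8=7×0+1=1
r9: T_9,6=8×322+1960=4536; T_9,7=8×28+322=546; T_9,8=8×1+28=36; T_9,9=8×0+1=1
r10: T_10,7=9×546+4536=9450; T_10,8=9×36+546=870; T_10,9=9×1+36=45; T_10,10=9×0+1=1
Read c(10,7) = 9450, c(10,8) = 870, c(10,9) = 45, c(10,10) = 1.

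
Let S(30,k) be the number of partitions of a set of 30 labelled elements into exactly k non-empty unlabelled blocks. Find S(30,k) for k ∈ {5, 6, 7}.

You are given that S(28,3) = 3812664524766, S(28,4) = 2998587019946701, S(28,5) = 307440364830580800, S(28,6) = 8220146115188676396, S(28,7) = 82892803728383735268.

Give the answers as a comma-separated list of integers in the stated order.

7713000216608565075, 299310102746948685757, 4168916722553086402080

[29] T[29,4]:4*2998587019946701+3812664524766=11998160744311570 · T[29,5]:5*307440364830580800+2998587019946701=1540200411172850701 · T[29,6]:6*8220146115188676396+307440364830580800=49628317055962639176 · T[29,7]:7*82892803728383735268+8220146115188676396=588469772213874823272
[30] T[30,5]:5*1540200411172850701+11998160744311570=7713000216608565075 · T[30,6]:6*49628317055962639176+1540200411172850701=299310102746948685757 · T[30,7]:7*588469772213874823272+49628317055962639176=4168916722553086402080
Read S(30,5) = 7713000216608565075, S(30,6) = 299310102746948685757, S(30,7) = 4168916722553086402080.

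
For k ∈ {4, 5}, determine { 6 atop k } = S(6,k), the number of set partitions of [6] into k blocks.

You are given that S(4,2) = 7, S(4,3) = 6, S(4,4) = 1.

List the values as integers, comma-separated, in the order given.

65, 15

row 5: T[5][3]=3·6+7=25  T[5][4]=4·1+6=10  T[5][5]=5·0+1=1
row 6: T[6][4]=4·10+25=65  T[6][5]=5·1+10=15
Read S(6,4) = 65, S(6,5) = 15.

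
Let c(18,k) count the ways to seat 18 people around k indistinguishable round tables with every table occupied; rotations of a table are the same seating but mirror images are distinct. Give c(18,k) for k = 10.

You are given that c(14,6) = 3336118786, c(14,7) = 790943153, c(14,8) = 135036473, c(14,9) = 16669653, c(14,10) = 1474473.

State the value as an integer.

[15] T[15,7]:14*790943153+3336118786=14409322928 · T[15,8]:14*135036473+790943153=2681453775 · T[15,9]:14*16669653+135036473=368411615 · T[15,10]:14*1474473+16669653=37312275
[16] T[16,8]:15*2681453775+14409322928=54631129553 · T[16,9]:15*368411615+2681453775=8207628000 · T[16,10]:15*37312275+368411615=928095740
[17] T[17,9]:16*8207628000+54631129553=185953177553 · T[17,10]:16*928095740+8207628000=23057159840
[18] T[18,10]:17*23057159840+185953177553=577924894833
Read c(18,10) = 577924894833.

577924894833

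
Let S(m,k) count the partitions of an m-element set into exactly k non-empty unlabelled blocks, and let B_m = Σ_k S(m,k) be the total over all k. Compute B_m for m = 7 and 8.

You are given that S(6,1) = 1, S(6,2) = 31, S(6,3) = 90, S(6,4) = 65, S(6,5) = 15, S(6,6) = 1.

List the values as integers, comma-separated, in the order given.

row 7: T[7][1]=1·1+0=1  T[7][2]=2·31+1=63  T[7][3]=3·90+31=301  T[7][4]=4·65+90=350  T[7][5]=5·15+65=140  T[7][6]=6·1+15=21  T[7][7]=7·0+1=1
row 8: T[8][1]=1·1+0=1  T[8][2]=2·63+1=127  T[8][3]=3·301+63=966  T[8][4]=4·350+301=1701  T[8][5]=5·140+350=1050  T[8][6]=6·21+140=266  T[8][7]=7·1+21=28  T[8][8]=8·0+1=1
B_7 = ΣS(7,k) = 1+63+301+350+140+21+1 = 877
B_8 = ΣS(8,k) = 1+127+966+1701+1050+266+28+1 = 4140

877, 4140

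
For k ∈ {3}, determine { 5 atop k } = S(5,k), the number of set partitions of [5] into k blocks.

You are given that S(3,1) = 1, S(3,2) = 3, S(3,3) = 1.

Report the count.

@4  (4,2):3·2+1→7, (4,3):1·3+3→6
@5  (5,3):6·3+7→25
Read S(5,3) = 25.

25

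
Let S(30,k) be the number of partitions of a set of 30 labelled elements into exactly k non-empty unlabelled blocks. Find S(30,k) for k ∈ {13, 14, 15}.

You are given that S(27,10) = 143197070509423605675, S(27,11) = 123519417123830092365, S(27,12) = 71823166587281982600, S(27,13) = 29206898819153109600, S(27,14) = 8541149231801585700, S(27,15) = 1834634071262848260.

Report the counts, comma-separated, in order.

[28] T[28,11]:11*123519417123830092365+143197070509423605675=1501910658871554621690 · T[28,12]:12*71823166587281982600+123519417123830092365=985397416171213883565 · T[28,13]:13*29206898819153109600+71823166587281982600=451512851236272407400 · T[28,14]:14*8541149231801585700+29206898819153109600=148782988064375309400 · T[28,15]:15*1834634071262848260+8541149231801585700=36060660300744309600
[29] T[29,12]:12*985397416171213883565+1501910658871554621690=13326679652926121224470 · T[29,13]:13*451512851236272407400+985397416171213883565=6855064482242755179765 · T[29,14]:14*148782988064375309400+451512851236272407400=2534474684137526739000 · T[29,15]:15*36060660300744309600+148782988064375309400=689692892575539953400
[30] T[30,13]:13*6855064482242755179765+13326679652926121224470=102442517922081938561415 · T[30,14]:14*2534474684137526739000+6855064482242755179765=42337710060168129525765 · T[30,15]:15*689692892575539953400+2534474684137526739000=12879868072770626040000
Read S(30,13) = 102442517922081938561415, S(30,14) = 42337710060168129525765, S(30,15) = 12879868072770626040000.

102442517922081938561415, 42337710060168129525765, 12879868072770626040000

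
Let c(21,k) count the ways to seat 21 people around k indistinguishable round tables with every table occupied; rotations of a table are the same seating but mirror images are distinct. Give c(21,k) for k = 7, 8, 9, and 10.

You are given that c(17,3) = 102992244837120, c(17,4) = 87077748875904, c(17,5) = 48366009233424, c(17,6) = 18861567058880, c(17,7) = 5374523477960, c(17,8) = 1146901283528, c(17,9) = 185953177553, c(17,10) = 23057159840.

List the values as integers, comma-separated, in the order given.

row 18: T[18][4]=17·87077748875904+102992244837120=1583313975727488  T[18][5]=17·48366009233424+87077748875904=909299905844112  T[18][6]=17·18861567058880+48366009233424=369012649234384  T[18][7]=17·5374523477960+18861567058880=110228466184200  T[18][8]=17·1146901283528+5374523477960=24871845297936  T[18][9]=17·185953177553+1146901283528=4308105301929  T[18][10]=17·23057159840+185953177553=577924894833
row 19: T[19][5]=18·909299905844112+1583313975727488=17950712280921504  T[19][6]=18·369012649234384+909299905844112=7551527592063024  T[19][7]=18·110228466184200+369012649234384=2353125040549984  T[19][8]=18·24871845297936+110228466184200=557921681547048  T[19][9]=18·4308105301929+24871845297936=102417740732658  T[19][10]=18·577924894833+4308105301929=14710753408923
row 20: T[20][6]=19·7551527592063024+17950712280921504=161429736530118960  T[20][7]=19·2353125040549984+7551527592063024=52260903362512720  T[20][8]=19·557921681547048+2353125040549984=12953636989943896  T[20][9]=19·102417740732658+557921681547048=2503858755467550  T[20][10]=19·14710753408923+102417740732658=381922055502195
row 21: T[21][7]=20·52260903362512720+161429736530118960=1206647803780373360  T[21][8]=20·12953636989943896+52260903362512720=311333643161390640  T[21][9]=20·2503858755467550+12953636989943896=63030812099294896  T[21][10]=20·381922055502195+2503858755467550=10142299865511450
Read c(21,7) = 1206647803780373360, c(21,8) = 311333643161390640, c(21,9) = 63030812099294896, c(21,10) = 10142299865511450.

1206647803780373360, 311333643161390640, 63030812099294896, 10142299865511450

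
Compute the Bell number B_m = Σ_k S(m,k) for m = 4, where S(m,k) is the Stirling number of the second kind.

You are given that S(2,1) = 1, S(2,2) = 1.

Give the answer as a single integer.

15

row 3: T[3][1]=1·1+0=1  T[3][2]=2·1+1=3  T[3][3]=3·0+1=1
row 4: T[4][1]=1·1+0=1  T[4][2]=2·3+1=7  T[4][3]=3·1+3=6  T[4][4]=4·0+1=1
B_4 = ΣS(4,k) = 1+7+6+1 = 15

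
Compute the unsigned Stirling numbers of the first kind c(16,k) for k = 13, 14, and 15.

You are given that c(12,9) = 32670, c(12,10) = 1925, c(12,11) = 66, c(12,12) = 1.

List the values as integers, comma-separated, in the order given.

r13: T_13,10=12×1925+32670=55770; T_13,11=12×66+1925=2717; T_13,12=12×1+66=78; T_13,13=12×0+1=1
r14: T_14,11=13×2717+55770=91091; T_14,12=13×78+2717=3731; T_14,13=13×1+78=91; T_14,14=13×0+1=1
r15: T_15,12=14×3731+91091=143325; T_15,13=14×91+3731=5005; T_15,14=14×1+91=105; T_15,15=14×0+1=1
r16: T_16,13=15×5005+143325=218400; T_16,14=15×105+5005=6580; T_16,15=15×1+105=120
Read c(16,13) = 218400, c(16,14) = 6580, c(16,15) = 120.

218400, 6580, 120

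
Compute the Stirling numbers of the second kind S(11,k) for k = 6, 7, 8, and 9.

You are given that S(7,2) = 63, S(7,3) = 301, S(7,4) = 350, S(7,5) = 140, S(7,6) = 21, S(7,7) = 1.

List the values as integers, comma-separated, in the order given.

179487, 63987, 11880, 1155

i=8: T(8,3)=63+3·301=966 | T(8,4)=301+4·350=1701 | T(8,5)=350+5·140=1050 | T(8,6)=140+6·21=266 | T(8,7)=21+7·1=28 | T(8,8)=1+8·0=1
i=9: T(9,4)=966+4·1701=7770 | T(9,5)=1701+5·1050=6951 | T(9,6)=1050+6·266=2646 | T(9,7)=266+7·28=462 | T(9,8)=28+8·1=36 | T(9,9)=1+9·0=1
i=10: T(10,5)=7770+5·6951=42525 | T(10,6)=6951+6·2646=22827 | T(10,7)=2646+7·462=5880 | T(10,8)=462+8·36=750 | T(10,9)=36+9·1=45
i=11: T(11,6)=42525+6·22827=179487 | T(11,7)=22827+7·5880=63987 | T(11,8)=5880+8·750=11880 | T(11,9)=750+9·45=1155
Read S(11,6) = 179487, S(11,7) = 63987, S(11,8) = 11880, S(11,9) = 1155.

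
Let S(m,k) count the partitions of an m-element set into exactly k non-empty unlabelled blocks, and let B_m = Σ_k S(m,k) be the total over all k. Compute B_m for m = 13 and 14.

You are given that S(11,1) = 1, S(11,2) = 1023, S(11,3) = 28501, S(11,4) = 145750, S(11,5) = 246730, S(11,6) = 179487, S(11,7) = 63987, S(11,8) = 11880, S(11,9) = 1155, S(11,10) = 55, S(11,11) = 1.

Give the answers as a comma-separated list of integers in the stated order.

@12  (12,1):1·1+0→1, (12,2):1023·2+1→2047, (12,3):28501·3+1023→86526, (12,4):145750·4+28501→611501, (12,5):246730·5+145750→1379400, (12,6):179487·6+246730→1323652, (12,7):63987·7+179487→627396, (12,8):11880·8+63987→159027, (12,9):1155·9+11880→22275, (12,10):55·10+1155→1705, (12,11):1·11+55→66, (12,12):0·12+1→1
@13  (13,1):1·1+0→1, (13,2):2047·2+1→4095, (13,3):86526·3+2047→261625, (13,4):611501·4+86526→2532530, (13,5):1379400·5+611501→7508501, (13,6):1323652·6+1379400→9321312, (13,7):627396·7+1323652→5715424, (13,8):159027·8+627396→1899612, (13,9):22275·9+159027→359502, (13,10):1705·10+22275→39325, (13,11):66·11+1705→2431, (13,12):1·12+66→78, (13,13):0·13+1→1
@14  (14,1):1·1+0→1, (14,2):4095·2+1→8191, (14,3):261625·3+4095→788970, (14,4):2532530·4+261625→10391745, (14,5):7508501·5+2532530→40075035, (14,6):9321312·6+7508501→63436373, (14,7):5715424·7+9321312→49329280, (14,8):1899612·8+5715424→20912320, (14,9):359502·9+1899612→5135130, (14,10):39325·10+359502→752752, (14,11):2431·11+39325→66066, (14,12):78·12+2431→3367, (14,13):1·13+78→91, (14,14):0·14+1→1
B_13 = ΣS(13,k) = 1+4095+261625+2532530+7508501+9321312+5715424+1899612+359502+39325+2431+78+1 = 27644437
B_14 = ΣS(14,k) = 1+8191+788970+10391745+40075035+63436373+49329280+20912320+5135130+752752+66066+3367+91+1 = 190899322

27644437, 190899322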